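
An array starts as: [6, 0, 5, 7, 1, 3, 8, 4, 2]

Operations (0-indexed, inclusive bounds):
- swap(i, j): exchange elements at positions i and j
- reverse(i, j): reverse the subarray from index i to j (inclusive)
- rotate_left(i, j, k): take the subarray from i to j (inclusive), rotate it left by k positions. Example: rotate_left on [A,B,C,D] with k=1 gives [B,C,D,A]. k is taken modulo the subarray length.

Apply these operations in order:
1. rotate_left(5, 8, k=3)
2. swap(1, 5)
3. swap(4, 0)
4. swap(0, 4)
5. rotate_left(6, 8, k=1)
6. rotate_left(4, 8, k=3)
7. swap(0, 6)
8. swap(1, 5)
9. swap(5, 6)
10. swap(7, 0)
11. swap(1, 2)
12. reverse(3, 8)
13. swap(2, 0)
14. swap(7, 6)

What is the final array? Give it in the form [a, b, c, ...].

Answer: [3, 5, 0, 8, 1, 2, 4, 6, 7]

Derivation:
After 1 (rotate_left(5, 8, k=3)): [6, 0, 5, 7, 1, 2, 3, 8, 4]
After 2 (swap(1, 5)): [6, 2, 5, 7, 1, 0, 3, 8, 4]
After 3 (swap(4, 0)): [1, 2, 5, 7, 6, 0, 3, 8, 4]
After 4 (swap(0, 4)): [6, 2, 5, 7, 1, 0, 3, 8, 4]
After 5 (rotate_left(6, 8, k=1)): [6, 2, 5, 7, 1, 0, 8, 4, 3]
After 6 (rotate_left(4, 8, k=3)): [6, 2, 5, 7, 4, 3, 1, 0, 8]
After 7 (swap(0, 6)): [1, 2, 5, 7, 4, 3, 6, 0, 8]
After 8 (swap(1, 5)): [1, 3, 5, 7, 4, 2, 6, 0, 8]
After 9 (swap(5, 6)): [1, 3, 5, 7, 4, 6, 2, 0, 8]
After 10 (swap(7, 0)): [0, 3, 5, 7, 4, 6, 2, 1, 8]
After 11 (swap(1, 2)): [0, 5, 3, 7, 4, 6, 2, 1, 8]
After 12 (reverse(3, 8)): [0, 5, 3, 8, 1, 2, 6, 4, 7]
After 13 (swap(2, 0)): [3, 5, 0, 8, 1, 2, 6, 4, 7]
After 14 (swap(7, 6)): [3, 5, 0, 8, 1, 2, 4, 6, 7]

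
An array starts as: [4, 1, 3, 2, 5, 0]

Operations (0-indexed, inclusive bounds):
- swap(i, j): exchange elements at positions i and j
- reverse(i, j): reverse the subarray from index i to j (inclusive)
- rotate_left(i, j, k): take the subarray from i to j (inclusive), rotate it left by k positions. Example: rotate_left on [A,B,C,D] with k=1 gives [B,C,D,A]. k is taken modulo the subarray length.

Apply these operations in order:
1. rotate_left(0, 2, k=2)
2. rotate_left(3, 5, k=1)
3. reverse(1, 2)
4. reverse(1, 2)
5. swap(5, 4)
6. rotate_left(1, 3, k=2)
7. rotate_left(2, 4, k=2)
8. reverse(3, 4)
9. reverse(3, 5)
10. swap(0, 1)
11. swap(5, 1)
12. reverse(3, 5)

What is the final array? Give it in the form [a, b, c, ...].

After 1 (rotate_left(0, 2, k=2)): [3, 4, 1, 2, 5, 0]
After 2 (rotate_left(3, 5, k=1)): [3, 4, 1, 5, 0, 2]
After 3 (reverse(1, 2)): [3, 1, 4, 5, 0, 2]
After 4 (reverse(1, 2)): [3, 4, 1, 5, 0, 2]
After 5 (swap(5, 4)): [3, 4, 1, 5, 2, 0]
After 6 (rotate_left(1, 3, k=2)): [3, 5, 4, 1, 2, 0]
After 7 (rotate_left(2, 4, k=2)): [3, 5, 2, 4, 1, 0]
After 8 (reverse(3, 4)): [3, 5, 2, 1, 4, 0]
After 9 (reverse(3, 5)): [3, 5, 2, 0, 4, 1]
After 10 (swap(0, 1)): [5, 3, 2, 0, 4, 1]
After 11 (swap(5, 1)): [5, 1, 2, 0, 4, 3]
After 12 (reverse(3, 5)): [5, 1, 2, 3, 4, 0]

Answer: [5, 1, 2, 3, 4, 0]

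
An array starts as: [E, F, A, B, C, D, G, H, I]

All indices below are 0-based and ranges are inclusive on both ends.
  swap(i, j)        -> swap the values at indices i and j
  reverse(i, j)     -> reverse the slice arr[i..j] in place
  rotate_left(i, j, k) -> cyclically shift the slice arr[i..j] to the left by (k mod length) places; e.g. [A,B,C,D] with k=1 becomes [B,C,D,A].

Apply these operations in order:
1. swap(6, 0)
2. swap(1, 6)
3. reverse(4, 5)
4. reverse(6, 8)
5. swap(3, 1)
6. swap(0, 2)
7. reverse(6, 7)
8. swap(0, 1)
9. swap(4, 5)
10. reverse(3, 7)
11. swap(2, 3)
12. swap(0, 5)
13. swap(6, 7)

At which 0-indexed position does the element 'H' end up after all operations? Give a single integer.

Answer: 4

Derivation:
After 1 (swap(6, 0)): [G, F, A, B, C, D, E, H, I]
After 2 (swap(1, 6)): [G, E, A, B, C, D, F, H, I]
After 3 (reverse(4, 5)): [G, E, A, B, D, C, F, H, I]
After 4 (reverse(6, 8)): [G, E, A, B, D, C, I, H, F]
After 5 (swap(3, 1)): [G, B, A, E, D, C, I, H, F]
After 6 (swap(0, 2)): [A, B, G, E, D, C, I, H, F]
After 7 (reverse(6, 7)): [A, B, G, E, D, C, H, I, F]
After 8 (swap(0, 1)): [B, A, G, E, D, C, H, I, F]
After 9 (swap(4, 5)): [B, A, G, E, C, D, H, I, F]
After 10 (reverse(3, 7)): [B, A, G, I, H, D, C, E, F]
After 11 (swap(2, 3)): [B, A, I, G, H, D, C, E, F]
After 12 (swap(0, 5)): [D, A, I, G, H, B, C, E, F]
After 13 (swap(6, 7)): [D, A, I, G, H, B, E, C, F]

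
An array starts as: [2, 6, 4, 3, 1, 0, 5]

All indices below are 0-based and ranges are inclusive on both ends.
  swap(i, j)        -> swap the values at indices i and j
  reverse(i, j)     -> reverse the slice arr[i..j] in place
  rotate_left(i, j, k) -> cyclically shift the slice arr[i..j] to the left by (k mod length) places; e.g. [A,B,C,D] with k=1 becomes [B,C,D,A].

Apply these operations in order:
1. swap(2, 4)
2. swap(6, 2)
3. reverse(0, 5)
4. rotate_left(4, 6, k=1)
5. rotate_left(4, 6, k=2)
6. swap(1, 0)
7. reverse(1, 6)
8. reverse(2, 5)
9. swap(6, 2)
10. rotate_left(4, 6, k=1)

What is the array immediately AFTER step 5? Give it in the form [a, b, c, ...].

Answer: [0, 4, 3, 5, 6, 2, 1]

Derivation:
After 1 (swap(2, 4)): [2, 6, 1, 3, 4, 0, 5]
After 2 (swap(6, 2)): [2, 6, 5, 3, 4, 0, 1]
After 3 (reverse(0, 5)): [0, 4, 3, 5, 6, 2, 1]
After 4 (rotate_left(4, 6, k=1)): [0, 4, 3, 5, 2, 1, 6]
After 5 (rotate_left(4, 6, k=2)): [0, 4, 3, 5, 6, 2, 1]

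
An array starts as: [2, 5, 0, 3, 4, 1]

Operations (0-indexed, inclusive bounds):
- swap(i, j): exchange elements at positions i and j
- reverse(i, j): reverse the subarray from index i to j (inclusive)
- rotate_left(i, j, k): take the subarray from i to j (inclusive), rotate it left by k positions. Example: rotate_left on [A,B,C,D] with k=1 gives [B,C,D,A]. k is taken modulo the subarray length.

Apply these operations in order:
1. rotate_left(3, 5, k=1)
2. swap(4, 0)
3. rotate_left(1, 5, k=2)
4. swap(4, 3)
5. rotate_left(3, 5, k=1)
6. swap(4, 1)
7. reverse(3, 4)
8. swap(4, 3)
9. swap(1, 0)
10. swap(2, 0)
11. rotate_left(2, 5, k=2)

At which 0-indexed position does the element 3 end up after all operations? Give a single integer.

After 1 (rotate_left(3, 5, k=1)): [2, 5, 0, 4, 1, 3]
After 2 (swap(4, 0)): [1, 5, 0, 4, 2, 3]
After 3 (rotate_left(1, 5, k=2)): [1, 4, 2, 3, 5, 0]
After 4 (swap(4, 3)): [1, 4, 2, 5, 3, 0]
After 5 (rotate_left(3, 5, k=1)): [1, 4, 2, 3, 0, 5]
After 6 (swap(4, 1)): [1, 0, 2, 3, 4, 5]
After 7 (reverse(3, 4)): [1, 0, 2, 4, 3, 5]
After 8 (swap(4, 3)): [1, 0, 2, 3, 4, 5]
After 9 (swap(1, 0)): [0, 1, 2, 3, 4, 5]
After 10 (swap(2, 0)): [2, 1, 0, 3, 4, 5]
After 11 (rotate_left(2, 5, k=2)): [2, 1, 4, 5, 0, 3]

Answer: 5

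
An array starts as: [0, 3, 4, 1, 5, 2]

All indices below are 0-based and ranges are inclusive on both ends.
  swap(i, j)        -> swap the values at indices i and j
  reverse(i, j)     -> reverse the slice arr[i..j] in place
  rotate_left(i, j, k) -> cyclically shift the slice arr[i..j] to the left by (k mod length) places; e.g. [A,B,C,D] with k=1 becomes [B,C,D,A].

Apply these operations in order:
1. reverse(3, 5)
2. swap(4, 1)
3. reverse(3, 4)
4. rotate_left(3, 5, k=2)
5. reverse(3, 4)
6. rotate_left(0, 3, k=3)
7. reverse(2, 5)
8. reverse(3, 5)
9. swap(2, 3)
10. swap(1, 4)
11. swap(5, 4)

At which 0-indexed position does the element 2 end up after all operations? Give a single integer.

Answer: 3

Derivation:
After 1 (reverse(3, 5)): [0, 3, 4, 2, 5, 1]
After 2 (swap(4, 1)): [0, 5, 4, 2, 3, 1]
After 3 (reverse(3, 4)): [0, 5, 4, 3, 2, 1]
After 4 (rotate_left(3, 5, k=2)): [0, 5, 4, 1, 3, 2]
After 5 (reverse(3, 4)): [0, 5, 4, 3, 1, 2]
After 6 (rotate_left(0, 3, k=3)): [3, 0, 5, 4, 1, 2]
After 7 (reverse(2, 5)): [3, 0, 2, 1, 4, 5]
After 8 (reverse(3, 5)): [3, 0, 2, 5, 4, 1]
After 9 (swap(2, 3)): [3, 0, 5, 2, 4, 1]
After 10 (swap(1, 4)): [3, 4, 5, 2, 0, 1]
After 11 (swap(5, 4)): [3, 4, 5, 2, 1, 0]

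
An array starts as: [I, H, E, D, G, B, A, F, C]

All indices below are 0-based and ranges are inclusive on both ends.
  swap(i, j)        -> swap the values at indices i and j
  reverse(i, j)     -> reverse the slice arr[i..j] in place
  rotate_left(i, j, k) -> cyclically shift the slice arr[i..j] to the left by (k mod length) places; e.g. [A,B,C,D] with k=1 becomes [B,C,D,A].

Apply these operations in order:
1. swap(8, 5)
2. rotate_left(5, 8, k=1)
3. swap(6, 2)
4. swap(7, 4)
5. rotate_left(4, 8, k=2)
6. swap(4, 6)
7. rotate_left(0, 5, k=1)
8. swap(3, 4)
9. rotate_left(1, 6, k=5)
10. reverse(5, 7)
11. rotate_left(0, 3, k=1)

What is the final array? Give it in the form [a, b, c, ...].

Answer: [E, F, D, H, G, B, I, C, A]

Derivation:
After 1 (swap(8, 5)): [I, H, E, D, G, C, A, F, B]
After 2 (rotate_left(5, 8, k=1)): [I, H, E, D, G, A, F, B, C]
After 3 (swap(6, 2)): [I, H, F, D, G, A, E, B, C]
After 4 (swap(7, 4)): [I, H, F, D, B, A, E, G, C]
After 5 (rotate_left(4, 8, k=2)): [I, H, F, D, E, G, C, B, A]
After 6 (swap(4, 6)): [I, H, F, D, C, G, E, B, A]
After 7 (rotate_left(0, 5, k=1)): [H, F, D, C, G, I, E, B, A]
After 8 (swap(3, 4)): [H, F, D, G, C, I, E, B, A]
After 9 (rotate_left(1, 6, k=5)): [H, E, F, D, G, C, I, B, A]
After 10 (reverse(5, 7)): [H, E, F, D, G, B, I, C, A]
After 11 (rotate_left(0, 3, k=1)): [E, F, D, H, G, B, I, C, A]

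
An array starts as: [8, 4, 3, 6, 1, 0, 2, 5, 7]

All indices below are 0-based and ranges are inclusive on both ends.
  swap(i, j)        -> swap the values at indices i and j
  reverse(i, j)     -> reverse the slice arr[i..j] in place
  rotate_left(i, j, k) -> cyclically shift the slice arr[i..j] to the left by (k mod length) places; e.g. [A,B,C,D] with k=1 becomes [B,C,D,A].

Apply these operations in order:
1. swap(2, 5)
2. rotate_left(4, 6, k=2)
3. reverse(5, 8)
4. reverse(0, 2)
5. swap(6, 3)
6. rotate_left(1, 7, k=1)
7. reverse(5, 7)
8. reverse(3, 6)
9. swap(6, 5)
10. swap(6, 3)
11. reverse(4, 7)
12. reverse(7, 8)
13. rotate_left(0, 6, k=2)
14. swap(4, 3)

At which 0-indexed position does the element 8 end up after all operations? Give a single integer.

Answer: 6

Derivation:
After 1 (swap(2, 5)): [8, 4, 0, 6, 1, 3, 2, 5, 7]
After 2 (rotate_left(4, 6, k=2)): [8, 4, 0, 6, 2, 1, 3, 5, 7]
After 3 (reverse(5, 8)): [8, 4, 0, 6, 2, 7, 5, 3, 1]
After 4 (reverse(0, 2)): [0, 4, 8, 6, 2, 7, 5, 3, 1]
After 5 (swap(6, 3)): [0, 4, 8, 5, 2, 7, 6, 3, 1]
After 6 (rotate_left(1, 7, k=1)): [0, 8, 5, 2, 7, 6, 3, 4, 1]
After 7 (reverse(5, 7)): [0, 8, 5, 2, 7, 4, 3, 6, 1]
After 8 (reverse(3, 6)): [0, 8, 5, 3, 4, 7, 2, 6, 1]
After 9 (swap(6, 5)): [0, 8, 5, 3, 4, 2, 7, 6, 1]
After 10 (swap(6, 3)): [0, 8, 5, 7, 4, 2, 3, 6, 1]
After 11 (reverse(4, 7)): [0, 8, 5, 7, 6, 3, 2, 4, 1]
After 12 (reverse(7, 8)): [0, 8, 5, 7, 6, 3, 2, 1, 4]
After 13 (rotate_left(0, 6, k=2)): [5, 7, 6, 3, 2, 0, 8, 1, 4]
After 14 (swap(4, 3)): [5, 7, 6, 2, 3, 0, 8, 1, 4]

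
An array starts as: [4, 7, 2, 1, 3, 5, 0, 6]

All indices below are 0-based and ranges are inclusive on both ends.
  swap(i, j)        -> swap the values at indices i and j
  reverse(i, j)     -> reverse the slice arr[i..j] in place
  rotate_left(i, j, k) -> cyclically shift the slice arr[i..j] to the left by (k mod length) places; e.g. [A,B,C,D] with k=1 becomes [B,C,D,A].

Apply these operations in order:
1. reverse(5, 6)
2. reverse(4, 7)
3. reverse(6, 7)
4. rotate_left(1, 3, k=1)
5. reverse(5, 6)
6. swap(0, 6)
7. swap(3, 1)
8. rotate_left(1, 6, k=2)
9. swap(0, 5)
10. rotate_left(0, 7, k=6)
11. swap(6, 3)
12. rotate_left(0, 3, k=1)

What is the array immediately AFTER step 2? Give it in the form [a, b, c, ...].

After 1 (reverse(5, 6)): [4, 7, 2, 1, 3, 0, 5, 6]
After 2 (reverse(4, 7)): [4, 7, 2, 1, 6, 5, 0, 3]

Answer: [4, 7, 2, 1, 6, 5, 0, 3]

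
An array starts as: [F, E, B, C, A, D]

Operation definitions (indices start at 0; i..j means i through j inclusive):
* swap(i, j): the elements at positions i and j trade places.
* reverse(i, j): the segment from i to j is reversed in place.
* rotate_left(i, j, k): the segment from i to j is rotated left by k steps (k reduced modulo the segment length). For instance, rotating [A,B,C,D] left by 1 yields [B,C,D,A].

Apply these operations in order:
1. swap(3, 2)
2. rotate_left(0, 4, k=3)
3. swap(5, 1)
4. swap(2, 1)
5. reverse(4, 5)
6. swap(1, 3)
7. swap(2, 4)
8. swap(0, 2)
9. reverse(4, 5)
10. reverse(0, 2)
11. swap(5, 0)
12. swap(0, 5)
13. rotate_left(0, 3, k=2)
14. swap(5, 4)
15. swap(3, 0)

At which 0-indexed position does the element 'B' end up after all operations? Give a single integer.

Answer: 2

Derivation:
After 1 (swap(3, 2)): [F, E, C, B, A, D]
After 2 (rotate_left(0, 4, k=3)): [B, A, F, E, C, D]
After 3 (swap(5, 1)): [B, D, F, E, C, A]
After 4 (swap(2, 1)): [B, F, D, E, C, A]
After 5 (reverse(4, 5)): [B, F, D, E, A, C]
After 6 (swap(1, 3)): [B, E, D, F, A, C]
After 7 (swap(2, 4)): [B, E, A, F, D, C]
After 8 (swap(0, 2)): [A, E, B, F, D, C]
After 9 (reverse(4, 5)): [A, E, B, F, C, D]
After 10 (reverse(0, 2)): [B, E, A, F, C, D]
After 11 (swap(5, 0)): [D, E, A, F, C, B]
After 12 (swap(0, 5)): [B, E, A, F, C, D]
After 13 (rotate_left(0, 3, k=2)): [A, F, B, E, C, D]
After 14 (swap(5, 4)): [A, F, B, E, D, C]
After 15 (swap(3, 0)): [E, F, B, A, D, C]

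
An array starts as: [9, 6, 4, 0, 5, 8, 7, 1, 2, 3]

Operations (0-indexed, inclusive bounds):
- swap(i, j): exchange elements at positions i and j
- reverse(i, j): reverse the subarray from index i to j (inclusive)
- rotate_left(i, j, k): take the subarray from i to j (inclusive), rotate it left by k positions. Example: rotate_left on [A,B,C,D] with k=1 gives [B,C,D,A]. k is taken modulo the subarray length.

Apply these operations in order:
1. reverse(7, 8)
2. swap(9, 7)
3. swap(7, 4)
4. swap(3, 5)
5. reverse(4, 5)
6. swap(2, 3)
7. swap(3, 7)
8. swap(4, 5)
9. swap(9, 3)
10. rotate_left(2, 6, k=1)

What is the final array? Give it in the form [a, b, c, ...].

Answer: [9, 6, 2, 3, 0, 7, 8, 4, 1, 5]

Derivation:
After 1 (reverse(7, 8)): [9, 6, 4, 0, 5, 8, 7, 2, 1, 3]
After 2 (swap(9, 7)): [9, 6, 4, 0, 5, 8, 7, 3, 1, 2]
After 3 (swap(7, 4)): [9, 6, 4, 0, 3, 8, 7, 5, 1, 2]
After 4 (swap(3, 5)): [9, 6, 4, 8, 3, 0, 7, 5, 1, 2]
After 5 (reverse(4, 5)): [9, 6, 4, 8, 0, 3, 7, 5, 1, 2]
After 6 (swap(2, 3)): [9, 6, 8, 4, 0, 3, 7, 5, 1, 2]
After 7 (swap(3, 7)): [9, 6, 8, 5, 0, 3, 7, 4, 1, 2]
After 8 (swap(4, 5)): [9, 6, 8, 5, 3, 0, 7, 4, 1, 2]
After 9 (swap(9, 3)): [9, 6, 8, 2, 3, 0, 7, 4, 1, 5]
After 10 (rotate_left(2, 6, k=1)): [9, 6, 2, 3, 0, 7, 8, 4, 1, 5]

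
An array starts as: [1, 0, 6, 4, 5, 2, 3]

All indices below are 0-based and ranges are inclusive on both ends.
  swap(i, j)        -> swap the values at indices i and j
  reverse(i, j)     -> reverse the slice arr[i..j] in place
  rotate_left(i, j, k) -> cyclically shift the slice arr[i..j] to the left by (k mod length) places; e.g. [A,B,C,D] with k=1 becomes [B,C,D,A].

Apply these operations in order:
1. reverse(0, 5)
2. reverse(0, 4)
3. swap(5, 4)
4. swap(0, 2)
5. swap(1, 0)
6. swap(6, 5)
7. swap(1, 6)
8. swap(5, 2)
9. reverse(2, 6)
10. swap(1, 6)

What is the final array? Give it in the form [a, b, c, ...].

After 1 (reverse(0, 5)): [2, 5, 4, 6, 0, 1, 3]
After 2 (reverse(0, 4)): [0, 6, 4, 5, 2, 1, 3]
After 3 (swap(5, 4)): [0, 6, 4, 5, 1, 2, 3]
After 4 (swap(0, 2)): [4, 6, 0, 5, 1, 2, 3]
After 5 (swap(1, 0)): [6, 4, 0, 5, 1, 2, 3]
After 6 (swap(6, 5)): [6, 4, 0, 5, 1, 3, 2]
After 7 (swap(1, 6)): [6, 2, 0, 5, 1, 3, 4]
After 8 (swap(5, 2)): [6, 2, 3, 5, 1, 0, 4]
After 9 (reverse(2, 6)): [6, 2, 4, 0, 1, 5, 3]
After 10 (swap(1, 6)): [6, 3, 4, 0, 1, 5, 2]

Answer: [6, 3, 4, 0, 1, 5, 2]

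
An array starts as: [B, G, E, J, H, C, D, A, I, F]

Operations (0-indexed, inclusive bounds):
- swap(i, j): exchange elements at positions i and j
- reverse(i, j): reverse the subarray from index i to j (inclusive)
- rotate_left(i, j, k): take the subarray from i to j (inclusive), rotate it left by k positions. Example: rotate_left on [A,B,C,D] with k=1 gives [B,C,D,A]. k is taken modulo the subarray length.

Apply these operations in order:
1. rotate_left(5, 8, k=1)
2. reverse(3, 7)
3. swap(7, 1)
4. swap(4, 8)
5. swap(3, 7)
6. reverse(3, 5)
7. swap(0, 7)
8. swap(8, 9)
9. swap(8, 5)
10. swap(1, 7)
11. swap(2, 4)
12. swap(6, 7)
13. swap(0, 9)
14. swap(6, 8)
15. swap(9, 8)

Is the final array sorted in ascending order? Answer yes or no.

Answer: yes

Derivation:
After 1 (rotate_left(5, 8, k=1)): [B, G, E, J, H, D, A, I, C, F]
After 2 (reverse(3, 7)): [B, G, E, I, A, D, H, J, C, F]
After 3 (swap(7, 1)): [B, J, E, I, A, D, H, G, C, F]
After 4 (swap(4, 8)): [B, J, E, I, C, D, H, G, A, F]
After 5 (swap(3, 7)): [B, J, E, G, C, D, H, I, A, F]
After 6 (reverse(3, 5)): [B, J, E, D, C, G, H, I, A, F]
After 7 (swap(0, 7)): [I, J, E, D, C, G, H, B, A, F]
After 8 (swap(8, 9)): [I, J, E, D, C, G, H, B, F, A]
After 9 (swap(8, 5)): [I, J, E, D, C, F, H, B, G, A]
After 10 (swap(1, 7)): [I, B, E, D, C, F, H, J, G, A]
After 11 (swap(2, 4)): [I, B, C, D, E, F, H, J, G, A]
After 12 (swap(6, 7)): [I, B, C, D, E, F, J, H, G, A]
After 13 (swap(0, 9)): [A, B, C, D, E, F, J, H, G, I]
After 14 (swap(6, 8)): [A, B, C, D, E, F, G, H, J, I]
After 15 (swap(9, 8)): [A, B, C, D, E, F, G, H, I, J]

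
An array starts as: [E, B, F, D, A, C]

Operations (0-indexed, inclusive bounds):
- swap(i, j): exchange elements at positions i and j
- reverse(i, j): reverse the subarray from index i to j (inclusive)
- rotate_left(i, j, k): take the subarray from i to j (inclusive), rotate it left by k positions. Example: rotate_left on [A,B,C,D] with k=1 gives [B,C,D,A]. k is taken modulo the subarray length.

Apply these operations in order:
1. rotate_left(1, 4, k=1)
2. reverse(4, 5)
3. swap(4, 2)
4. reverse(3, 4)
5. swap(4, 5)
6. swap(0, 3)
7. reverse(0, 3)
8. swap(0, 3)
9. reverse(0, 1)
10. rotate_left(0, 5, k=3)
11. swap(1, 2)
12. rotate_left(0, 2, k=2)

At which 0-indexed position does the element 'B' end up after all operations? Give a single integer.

After 1 (rotate_left(1, 4, k=1)): [E, F, D, A, B, C]
After 2 (reverse(4, 5)): [E, F, D, A, C, B]
After 3 (swap(4, 2)): [E, F, C, A, D, B]
After 4 (reverse(3, 4)): [E, F, C, D, A, B]
After 5 (swap(4, 5)): [E, F, C, D, B, A]
After 6 (swap(0, 3)): [D, F, C, E, B, A]
After 7 (reverse(0, 3)): [E, C, F, D, B, A]
After 8 (swap(0, 3)): [D, C, F, E, B, A]
After 9 (reverse(0, 1)): [C, D, F, E, B, A]
After 10 (rotate_left(0, 5, k=3)): [E, B, A, C, D, F]
After 11 (swap(1, 2)): [E, A, B, C, D, F]
After 12 (rotate_left(0, 2, k=2)): [B, E, A, C, D, F]

Answer: 0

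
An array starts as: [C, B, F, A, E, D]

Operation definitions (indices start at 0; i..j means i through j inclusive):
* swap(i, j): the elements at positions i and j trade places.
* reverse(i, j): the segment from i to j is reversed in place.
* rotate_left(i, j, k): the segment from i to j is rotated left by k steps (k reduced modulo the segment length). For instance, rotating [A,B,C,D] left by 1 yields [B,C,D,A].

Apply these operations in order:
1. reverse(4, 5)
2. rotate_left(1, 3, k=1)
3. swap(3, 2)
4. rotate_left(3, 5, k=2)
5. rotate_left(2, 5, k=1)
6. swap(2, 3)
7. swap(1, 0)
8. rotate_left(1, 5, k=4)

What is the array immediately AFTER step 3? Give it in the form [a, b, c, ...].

Answer: [C, F, B, A, D, E]

Derivation:
After 1 (reverse(4, 5)): [C, B, F, A, D, E]
After 2 (rotate_left(1, 3, k=1)): [C, F, A, B, D, E]
After 3 (swap(3, 2)): [C, F, B, A, D, E]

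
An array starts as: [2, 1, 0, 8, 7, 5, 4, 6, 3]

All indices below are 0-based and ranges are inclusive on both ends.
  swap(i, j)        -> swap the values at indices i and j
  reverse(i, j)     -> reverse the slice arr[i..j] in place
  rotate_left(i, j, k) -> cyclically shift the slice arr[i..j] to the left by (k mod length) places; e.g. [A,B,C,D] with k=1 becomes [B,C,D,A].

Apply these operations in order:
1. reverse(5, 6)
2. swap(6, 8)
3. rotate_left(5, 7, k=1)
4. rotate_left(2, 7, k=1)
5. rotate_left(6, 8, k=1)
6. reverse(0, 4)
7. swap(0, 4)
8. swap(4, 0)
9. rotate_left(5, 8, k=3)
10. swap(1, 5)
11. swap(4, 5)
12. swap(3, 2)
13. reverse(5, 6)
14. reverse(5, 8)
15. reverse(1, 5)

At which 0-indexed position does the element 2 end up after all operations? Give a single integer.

After 1 (reverse(5, 6)): [2, 1, 0, 8, 7, 4, 5, 6, 3]
After 2 (swap(6, 8)): [2, 1, 0, 8, 7, 4, 3, 6, 5]
After 3 (rotate_left(5, 7, k=1)): [2, 1, 0, 8, 7, 3, 6, 4, 5]
After 4 (rotate_left(2, 7, k=1)): [2, 1, 8, 7, 3, 6, 4, 0, 5]
After 5 (rotate_left(6, 8, k=1)): [2, 1, 8, 7, 3, 6, 0, 5, 4]
After 6 (reverse(0, 4)): [3, 7, 8, 1, 2, 6, 0, 5, 4]
After 7 (swap(0, 4)): [2, 7, 8, 1, 3, 6, 0, 5, 4]
After 8 (swap(4, 0)): [3, 7, 8, 1, 2, 6, 0, 5, 4]
After 9 (rotate_left(5, 8, k=3)): [3, 7, 8, 1, 2, 4, 6, 0, 5]
After 10 (swap(1, 5)): [3, 4, 8, 1, 2, 7, 6, 0, 5]
After 11 (swap(4, 5)): [3, 4, 8, 1, 7, 2, 6, 0, 5]
After 12 (swap(3, 2)): [3, 4, 1, 8, 7, 2, 6, 0, 5]
After 13 (reverse(5, 6)): [3, 4, 1, 8, 7, 6, 2, 0, 5]
After 14 (reverse(5, 8)): [3, 4, 1, 8, 7, 5, 0, 2, 6]
After 15 (reverse(1, 5)): [3, 5, 7, 8, 1, 4, 0, 2, 6]

Answer: 7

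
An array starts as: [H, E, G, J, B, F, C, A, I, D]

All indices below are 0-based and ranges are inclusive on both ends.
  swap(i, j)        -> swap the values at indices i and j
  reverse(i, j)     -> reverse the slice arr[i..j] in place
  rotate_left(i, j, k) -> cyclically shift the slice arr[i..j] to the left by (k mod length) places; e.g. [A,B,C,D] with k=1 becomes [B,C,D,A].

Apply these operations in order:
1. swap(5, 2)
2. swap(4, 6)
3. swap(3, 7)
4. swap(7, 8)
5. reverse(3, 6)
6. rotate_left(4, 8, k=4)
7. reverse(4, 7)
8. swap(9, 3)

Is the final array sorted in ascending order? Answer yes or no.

Answer: no

Derivation:
After 1 (swap(5, 2)): [H, E, F, J, B, G, C, A, I, D]
After 2 (swap(4, 6)): [H, E, F, J, C, G, B, A, I, D]
After 3 (swap(3, 7)): [H, E, F, A, C, G, B, J, I, D]
After 4 (swap(7, 8)): [H, E, F, A, C, G, B, I, J, D]
After 5 (reverse(3, 6)): [H, E, F, B, G, C, A, I, J, D]
After 6 (rotate_left(4, 8, k=4)): [H, E, F, B, J, G, C, A, I, D]
After 7 (reverse(4, 7)): [H, E, F, B, A, C, G, J, I, D]
After 8 (swap(9, 3)): [H, E, F, D, A, C, G, J, I, B]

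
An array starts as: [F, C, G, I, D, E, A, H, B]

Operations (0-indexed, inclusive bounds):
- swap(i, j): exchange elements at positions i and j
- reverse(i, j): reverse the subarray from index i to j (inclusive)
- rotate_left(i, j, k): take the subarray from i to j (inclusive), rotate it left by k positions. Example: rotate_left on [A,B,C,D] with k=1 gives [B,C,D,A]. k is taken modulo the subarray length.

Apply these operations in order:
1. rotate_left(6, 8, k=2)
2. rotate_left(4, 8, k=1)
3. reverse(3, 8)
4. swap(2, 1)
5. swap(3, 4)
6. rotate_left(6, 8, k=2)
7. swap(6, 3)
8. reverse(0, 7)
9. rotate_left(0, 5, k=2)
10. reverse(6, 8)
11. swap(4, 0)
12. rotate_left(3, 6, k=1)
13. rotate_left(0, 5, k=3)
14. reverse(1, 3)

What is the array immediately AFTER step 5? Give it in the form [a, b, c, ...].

Answer: [F, G, C, H, D, A, B, E, I]

Derivation:
After 1 (rotate_left(6, 8, k=2)): [F, C, G, I, D, E, B, A, H]
After 2 (rotate_left(4, 8, k=1)): [F, C, G, I, E, B, A, H, D]
After 3 (reverse(3, 8)): [F, C, G, D, H, A, B, E, I]
After 4 (swap(2, 1)): [F, G, C, D, H, A, B, E, I]
After 5 (swap(3, 4)): [F, G, C, H, D, A, B, E, I]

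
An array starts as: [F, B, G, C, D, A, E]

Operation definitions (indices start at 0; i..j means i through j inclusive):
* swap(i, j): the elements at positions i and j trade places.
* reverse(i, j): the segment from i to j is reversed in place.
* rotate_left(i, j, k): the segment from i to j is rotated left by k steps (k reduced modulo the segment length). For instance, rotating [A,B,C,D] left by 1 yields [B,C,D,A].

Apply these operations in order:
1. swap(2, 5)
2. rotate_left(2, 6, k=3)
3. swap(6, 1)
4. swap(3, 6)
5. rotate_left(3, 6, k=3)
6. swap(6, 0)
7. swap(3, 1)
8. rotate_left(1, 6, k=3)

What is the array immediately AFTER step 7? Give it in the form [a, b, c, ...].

After 1 (swap(2, 5)): [F, B, A, C, D, G, E]
After 2 (rotate_left(2, 6, k=3)): [F, B, G, E, A, C, D]
After 3 (swap(6, 1)): [F, D, G, E, A, C, B]
After 4 (swap(3, 6)): [F, D, G, B, A, C, E]
After 5 (rotate_left(3, 6, k=3)): [F, D, G, E, B, A, C]
After 6 (swap(6, 0)): [C, D, G, E, B, A, F]
After 7 (swap(3, 1)): [C, E, G, D, B, A, F]

Answer: [C, E, G, D, B, A, F]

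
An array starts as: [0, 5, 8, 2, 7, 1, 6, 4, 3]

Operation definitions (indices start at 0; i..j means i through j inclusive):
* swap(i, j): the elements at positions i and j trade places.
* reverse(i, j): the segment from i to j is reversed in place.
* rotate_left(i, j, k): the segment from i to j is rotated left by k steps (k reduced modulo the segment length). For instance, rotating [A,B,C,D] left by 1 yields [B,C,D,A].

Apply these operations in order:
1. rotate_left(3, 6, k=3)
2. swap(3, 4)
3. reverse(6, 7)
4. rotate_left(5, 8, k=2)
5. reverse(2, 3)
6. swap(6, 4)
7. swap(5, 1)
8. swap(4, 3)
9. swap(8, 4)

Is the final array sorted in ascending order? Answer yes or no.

After 1 (rotate_left(3, 6, k=3)): [0, 5, 8, 6, 2, 7, 1, 4, 3]
After 2 (swap(3, 4)): [0, 5, 8, 2, 6, 7, 1, 4, 3]
After 3 (reverse(6, 7)): [0, 5, 8, 2, 6, 7, 4, 1, 3]
After 4 (rotate_left(5, 8, k=2)): [0, 5, 8, 2, 6, 1, 3, 7, 4]
After 5 (reverse(2, 3)): [0, 5, 2, 8, 6, 1, 3, 7, 4]
After 6 (swap(6, 4)): [0, 5, 2, 8, 3, 1, 6, 7, 4]
After 7 (swap(5, 1)): [0, 1, 2, 8, 3, 5, 6, 7, 4]
After 8 (swap(4, 3)): [0, 1, 2, 3, 8, 5, 6, 7, 4]
After 9 (swap(8, 4)): [0, 1, 2, 3, 4, 5, 6, 7, 8]

Answer: yes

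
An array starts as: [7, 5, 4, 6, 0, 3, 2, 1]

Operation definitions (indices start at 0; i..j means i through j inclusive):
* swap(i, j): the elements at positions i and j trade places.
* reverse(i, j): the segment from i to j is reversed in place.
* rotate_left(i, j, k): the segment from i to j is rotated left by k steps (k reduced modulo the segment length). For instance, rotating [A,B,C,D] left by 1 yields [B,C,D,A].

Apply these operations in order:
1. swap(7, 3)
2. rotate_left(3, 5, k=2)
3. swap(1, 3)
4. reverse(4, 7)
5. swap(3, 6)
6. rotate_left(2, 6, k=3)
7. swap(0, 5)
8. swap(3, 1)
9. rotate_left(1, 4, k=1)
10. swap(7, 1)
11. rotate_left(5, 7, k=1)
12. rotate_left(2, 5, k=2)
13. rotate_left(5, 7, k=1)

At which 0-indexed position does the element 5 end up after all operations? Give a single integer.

After 1 (swap(7, 3)): [7, 5, 4, 1, 0, 3, 2, 6]
After 2 (rotate_left(3, 5, k=2)): [7, 5, 4, 3, 1, 0, 2, 6]
After 3 (swap(1, 3)): [7, 3, 4, 5, 1, 0, 2, 6]
After 4 (reverse(4, 7)): [7, 3, 4, 5, 6, 2, 0, 1]
After 5 (swap(3, 6)): [7, 3, 4, 0, 6, 2, 5, 1]
After 6 (rotate_left(2, 6, k=3)): [7, 3, 2, 5, 4, 0, 6, 1]
After 7 (swap(0, 5)): [0, 3, 2, 5, 4, 7, 6, 1]
After 8 (swap(3, 1)): [0, 5, 2, 3, 4, 7, 6, 1]
After 9 (rotate_left(1, 4, k=1)): [0, 2, 3, 4, 5, 7, 6, 1]
After 10 (swap(7, 1)): [0, 1, 3, 4, 5, 7, 6, 2]
After 11 (rotate_left(5, 7, k=1)): [0, 1, 3, 4, 5, 6, 2, 7]
After 12 (rotate_left(2, 5, k=2)): [0, 1, 5, 6, 3, 4, 2, 7]
After 13 (rotate_left(5, 7, k=1)): [0, 1, 5, 6, 3, 2, 7, 4]

Answer: 2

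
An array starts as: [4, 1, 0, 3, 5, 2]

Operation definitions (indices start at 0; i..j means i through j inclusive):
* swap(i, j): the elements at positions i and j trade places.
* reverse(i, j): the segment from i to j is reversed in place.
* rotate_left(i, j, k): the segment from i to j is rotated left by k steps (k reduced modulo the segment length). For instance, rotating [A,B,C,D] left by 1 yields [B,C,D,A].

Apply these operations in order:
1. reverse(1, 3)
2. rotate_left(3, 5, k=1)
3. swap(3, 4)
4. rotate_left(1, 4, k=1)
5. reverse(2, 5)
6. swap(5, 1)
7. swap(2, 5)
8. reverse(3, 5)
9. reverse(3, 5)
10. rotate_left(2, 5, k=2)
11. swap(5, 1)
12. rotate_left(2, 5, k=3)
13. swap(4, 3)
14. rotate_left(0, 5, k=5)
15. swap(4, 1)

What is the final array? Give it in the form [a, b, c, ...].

After 1 (reverse(1, 3)): [4, 3, 0, 1, 5, 2]
After 2 (rotate_left(3, 5, k=1)): [4, 3, 0, 5, 2, 1]
After 3 (swap(3, 4)): [4, 3, 0, 2, 5, 1]
After 4 (rotate_left(1, 4, k=1)): [4, 0, 2, 5, 3, 1]
After 5 (reverse(2, 5)): [4, 0, 1, 3, 5, 2]
After 6 (swap(5, 1)): [4, 2, 1, 3, 5, 0]
After 7 (swap(2, 5)): [4, 2, 0, 3, 5, 1]
After 8 (reverse(3, 5)): [4, 2, 0, 1, 5, 3]
After 9 (reverse(3, 5)): [4, 2, 0, 3, 5, 1]
After 10 (rotate_left(2, 5, k=2)): [4, 2, 5, 1, 0, 3]
After 11 (swap(5, 1)): [4, 3, 5, 1, 0, 2]
After 12 (rotate_left(2, 5, k=3)): [4, 3, 2, 5, 1, 0]
After 13 (swap(4, 3)): [4, 3, 2, 1, 5, 0]
After 14 (rotate_left(0, 5, k=5)): [0, 4, 3, 2, 1, 5]
After 15 (swap(4, 1)): [0, 1, 3, 2, 4, 5]

Answer: [0, 1, 3, 2, 4, 5]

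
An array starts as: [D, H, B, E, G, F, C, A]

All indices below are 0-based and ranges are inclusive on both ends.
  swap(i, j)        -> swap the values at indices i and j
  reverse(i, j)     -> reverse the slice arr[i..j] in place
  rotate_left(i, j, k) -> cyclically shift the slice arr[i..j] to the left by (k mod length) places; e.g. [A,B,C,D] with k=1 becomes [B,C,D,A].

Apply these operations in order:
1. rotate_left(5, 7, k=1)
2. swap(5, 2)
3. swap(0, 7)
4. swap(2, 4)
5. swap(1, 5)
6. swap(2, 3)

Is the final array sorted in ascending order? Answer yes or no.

After 1 (rotate_left(5, 7, k=1)): [D, H, B, E, G, C, A, F]
After 2 (swap(5, 2)): [D, H, C, E, G, B, A, F]
After 3 (swap(0, 7)): [F, H, C, E, G, B, A, D]
After 4 (swap(2, 4)): [F, H, G, E, C, B, A, D]
After 5 (swap(1, 5)): [F, B, G, E, C, H, A, D]
After 6 (swap(2, 3)): [F, B, E, G, C, H, A, D]

Answer: no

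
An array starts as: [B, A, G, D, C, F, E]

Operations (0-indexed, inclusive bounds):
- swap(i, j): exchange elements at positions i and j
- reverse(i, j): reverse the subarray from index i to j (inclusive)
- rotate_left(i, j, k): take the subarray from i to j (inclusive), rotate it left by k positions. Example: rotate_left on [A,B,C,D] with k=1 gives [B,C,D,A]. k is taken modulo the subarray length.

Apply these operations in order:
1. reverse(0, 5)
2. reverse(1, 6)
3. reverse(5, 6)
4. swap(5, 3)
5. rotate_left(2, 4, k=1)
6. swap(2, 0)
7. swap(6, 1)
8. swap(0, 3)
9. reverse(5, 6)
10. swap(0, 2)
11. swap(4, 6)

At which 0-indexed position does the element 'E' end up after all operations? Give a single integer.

After 1 (reverse(0, 5)): [F, C, D, G, A, B, E]
After 2 (reverse(1, 6)): [F, E, B, A, G, D, C]
After 3 (reverse(5, 6)): [F, E, B, A, G, C, D]
After 4 (swap(5, 3)): [F, E, B, C, G, A, D]
After 5 (rotate_left(2, 4, k=1)): [F, E, C, G, B, A, D]
After 6 (swap(2, 0)): [C, E, F, G, B, A, D]
After 7 (swap(6, 1)): [C, D, F, G, B, A, E]
After 8 (swap(0, 3)): [G, D, F, C, B, A, E]
After 9 (reverse(5, 6)): [G, D, F, C, B, E, A]
After 10 (swap(0, 2)): [F, D, G, C, B, E, A]
After 11 (swap(4, 6)): [F, D, G, C, A, E, B]

Answer: 5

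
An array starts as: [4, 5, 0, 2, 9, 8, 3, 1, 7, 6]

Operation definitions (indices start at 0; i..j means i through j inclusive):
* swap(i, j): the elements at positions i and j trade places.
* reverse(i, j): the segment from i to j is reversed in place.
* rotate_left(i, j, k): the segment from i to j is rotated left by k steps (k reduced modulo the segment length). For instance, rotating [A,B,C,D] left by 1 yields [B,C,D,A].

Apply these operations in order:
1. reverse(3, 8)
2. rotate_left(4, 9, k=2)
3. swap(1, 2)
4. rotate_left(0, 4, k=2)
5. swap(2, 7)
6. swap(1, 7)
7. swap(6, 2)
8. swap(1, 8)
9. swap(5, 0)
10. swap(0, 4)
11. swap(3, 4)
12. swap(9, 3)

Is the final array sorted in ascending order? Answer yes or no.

Answer: yes

Derivation:
After 1 (reverse(3, 8)): [4, 5, 0, 7, 1, 3, 8, 9, 2, 6]
After 2 (rotate_left(4, 9, k=2)): [4, 5, 0, 7, 8, 9, 2, 6, 1, 3]
After 3 (swap(1, 2)): [4, 0, 5, 7, 8, 9, 2, 6, 1, 3]
After 4 (rotate_left(0, 4, k=2)): [5, 7, 8, 4, 0, 9, 2, 6, 1, 3]
After 5 (swap(2, 7)): [5, 7, 6, 4, 0, 9, 2, 8, 1, 3]
After 6 (swap(1, 7)): [5, 8, 6, 4, 0, 9, 2, 7, 1, 3]
After 7 (swap(6, 2)): [5, 8, 2, 4, 0, 9, 6, 7, 1, 3]
After 8 (swap(1, 8)): [5, 1, 2, 4, 0, 9, 6, 7, 8, 3]
After 9 (swap(5, 0)): [9, 1, 2, 4, 0, 5, 6, 7, 8, 3]
After 10 (swap(0, 4)): [0, 1, 2, 4, 9, 5, 6, 7, 8, 3]
After 11 (swap(3, 4)): [0, 1, 2, 9, 4, 5, 6, 7, 8, 3]
After 12 (swap(9, 3)): [0, 1, 2, 3, 4, 5, 6, 7, 8, 9]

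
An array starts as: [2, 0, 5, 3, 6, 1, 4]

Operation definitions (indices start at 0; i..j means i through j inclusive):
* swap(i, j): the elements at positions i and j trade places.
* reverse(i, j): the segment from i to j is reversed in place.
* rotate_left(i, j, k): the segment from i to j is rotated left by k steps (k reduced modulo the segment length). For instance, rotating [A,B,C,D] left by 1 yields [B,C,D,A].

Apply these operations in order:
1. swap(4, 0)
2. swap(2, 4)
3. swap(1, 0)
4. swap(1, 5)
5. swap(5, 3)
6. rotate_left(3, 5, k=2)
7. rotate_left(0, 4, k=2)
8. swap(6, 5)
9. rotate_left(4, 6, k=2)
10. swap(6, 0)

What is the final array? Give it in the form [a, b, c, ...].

Answer: [4, 3, 6, 0, 5, 1, 2]

Derivation:
After 1 (swap(4, 0)): [6, 0, 5, 3, 2, 1, 4]
After 2 (swap(2, 4)): [6, 0, 2, 3, 5, 1, 4]
After 3 (swap(1, 0)): [0, 6, 2, 3, 5, 1, 4]
After 4 (swap(1, 5)): [0, 1, 2, 3, 5, 6, 4]
After 5 (swap(5, 3)): [0, 1, 2, 6, 5, 3, 4]
After 6 (rotate_left(3, 5, k=2)): [0, 1, 2, 3, 6, 5, 4]
After 7 (rotate_left(0, 4, k=2)): [2, 3, 6, 0, 1, 5, 4]
After 8 (swap(6, 5)): [2, 3, 6, 0, 1, 4, 5]
After 9 (rotate_left(4, 6, k=2)): [2, 3, 6, 0, 5, 1, 4]
After 10 (swap(6, 0)): [4, 3, 6, 0, 5, 1, 2]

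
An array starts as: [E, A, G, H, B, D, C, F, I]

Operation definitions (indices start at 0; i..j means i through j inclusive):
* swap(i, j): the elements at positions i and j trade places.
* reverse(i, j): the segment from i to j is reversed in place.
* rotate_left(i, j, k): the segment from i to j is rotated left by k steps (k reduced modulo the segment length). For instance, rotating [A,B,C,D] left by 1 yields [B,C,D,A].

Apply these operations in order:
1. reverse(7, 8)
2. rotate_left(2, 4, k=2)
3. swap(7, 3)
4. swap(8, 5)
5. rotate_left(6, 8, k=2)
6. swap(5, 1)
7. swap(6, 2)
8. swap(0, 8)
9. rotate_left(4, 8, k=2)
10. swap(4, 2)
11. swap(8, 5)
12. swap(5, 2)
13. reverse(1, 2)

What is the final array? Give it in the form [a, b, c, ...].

Answer: [G, A, F, I, D, B, E, H, C]

Derivation:
After 1 (reverse(7, 8)): [E, A, G, H, B, D, C, I, F]
After 2 (rotate_left(2, 4, k=2)): [E, A, B, G, H, D, C, I, F]
After 3 (swap(7, 3)): [E, A, B, I, H, D, C, G, F]
After 4 (swap(8, 5)): [E, A, B, I, H, F, C, G, D]
After 5 (rotate_left(6, 8, k=2)): [E, A, B, I, H, F, D, C, G]
After 6 (swap(5, 1)): [E, F, B, I, H, A, D, C, G]
After 7 (swap(6, 2)): [E, F, D, I, H, A, B, C, G]
After 8 (swap(0, 8)): [G, F, D, I, H, A, B, C, E]
After 9 (rotate_left(4, 8, k=2)): [G, F, D, I, B, C, E, H, A]
After 10 (swap(4, 2)): [G, F, B, I, D, C, E, H, A]
After 11 (swap(8, 5)): [G, F, B, I, D, A, E, H, C]
After 12 (swap(5, 2)): [G, F, A, I, D, B, E, H, C]
After 13 (reverse(1, 2)): [G, A, F, I, D, B, E, H, C]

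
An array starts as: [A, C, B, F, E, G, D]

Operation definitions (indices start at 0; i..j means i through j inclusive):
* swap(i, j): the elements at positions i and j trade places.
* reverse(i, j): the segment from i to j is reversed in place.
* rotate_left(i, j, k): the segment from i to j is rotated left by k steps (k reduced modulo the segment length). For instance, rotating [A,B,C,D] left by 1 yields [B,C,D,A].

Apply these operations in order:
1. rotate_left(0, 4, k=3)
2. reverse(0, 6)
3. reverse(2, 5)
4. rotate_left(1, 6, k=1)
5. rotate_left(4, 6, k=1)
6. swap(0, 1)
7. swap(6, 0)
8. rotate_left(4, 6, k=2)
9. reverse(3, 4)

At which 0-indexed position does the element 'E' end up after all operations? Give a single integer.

Answer: 3

Derivation:
After 1 (rotate_left(0, 4, k=3)): [F, E, A, C, B, G, D]
After 2 (reverse(0, 6)): [D, G, B, C, A, E, F]
After 3 (reverse(2, 5)): [D, G, E, A, C, B, F]
After 4 (rotate_left(1, 6, k=1)): [D, E, A, C, B, F, G]
After 5 (rotate_left(4, 6, k=1)): [D, E, A, C, F, G, B]
After 6 (swap(0, 1)): [E, D, A, C, F, G, B]
After 7 (swap(6, 0)): [B, D, A, C, F, G, E]
After 8 (rotate_left(4, 6, k=2)): [B, D, A, C, E, F, G]
After 9 (reverse(3, 4)): [B, D, A, E, C, F, G]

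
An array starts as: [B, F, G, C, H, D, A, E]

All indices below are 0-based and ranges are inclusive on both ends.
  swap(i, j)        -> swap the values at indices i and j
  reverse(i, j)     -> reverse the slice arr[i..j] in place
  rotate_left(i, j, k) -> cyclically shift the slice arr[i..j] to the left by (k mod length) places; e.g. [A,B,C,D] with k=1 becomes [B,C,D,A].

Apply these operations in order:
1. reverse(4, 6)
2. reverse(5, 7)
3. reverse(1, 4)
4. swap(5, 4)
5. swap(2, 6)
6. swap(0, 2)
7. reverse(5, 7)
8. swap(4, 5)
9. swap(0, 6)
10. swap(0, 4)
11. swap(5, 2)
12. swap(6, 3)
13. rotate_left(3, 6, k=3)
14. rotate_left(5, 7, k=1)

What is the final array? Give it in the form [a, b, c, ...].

Answer: [D, A, E, G, H, B, F, C]

Derivation:
After 1 (reverse(4, 6)): [B, F, G, C, A, D, H, E]
After 2 (reverse(5, 7)): [B, F, G, C, A, E, H, D]
After 3 (reverse(1, 4)): [B, A, C, G, F, E, H, D]
After 4 (swap(5, 4)): [B, A, C, G, E, F, H, D]
After 5 (swap(2, 6)): [B, A, H, G, E, F, C, D]
After 6 (swap(0, 2)): [H, A, B, G, E, F, C, D]
After 7 (reverse(5, 7)): [H, A, B, G, E, D, C, F]
After 8 (swap(4, 5)): [H, A, B, G, D, E, C, F]
After 9 (swap(0, 6)): [C, A, B, G, D, E, H, F]
After 10 (swap(0, 4)): [D, A, B, G, C, E, H, F]
After 11 (swap(5, 2)): [D, A, E, G, C, B, H, F]
After 12 (swap(6, 3)): [D, A, E, H, C, B, G, F]
After 13 (rotate_left(3, 6, k=3)): [D, A, E, G, H, C, B, F]
After 14 (rotate_left(5, 7, k=1)): [D, A, E, G, H, B, F, C]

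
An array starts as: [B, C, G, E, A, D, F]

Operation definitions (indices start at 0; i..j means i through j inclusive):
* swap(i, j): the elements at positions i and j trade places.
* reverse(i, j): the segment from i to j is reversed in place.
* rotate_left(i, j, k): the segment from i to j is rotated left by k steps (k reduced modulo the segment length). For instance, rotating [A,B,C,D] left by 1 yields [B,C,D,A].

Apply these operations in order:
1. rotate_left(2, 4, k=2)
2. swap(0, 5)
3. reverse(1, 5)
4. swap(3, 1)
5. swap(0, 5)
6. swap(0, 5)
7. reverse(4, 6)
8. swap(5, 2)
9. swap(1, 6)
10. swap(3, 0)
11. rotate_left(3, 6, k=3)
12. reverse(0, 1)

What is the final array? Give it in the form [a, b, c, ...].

After 1 (rotate_left(2, 4, k=2)): [B, C, A, G, E, D, F]
After 2 (swap(0, 5)): [D, C, A, G, E, B, F]
After 3 (reverse(1, 5)): [D, B, E, G, A, C, F]
After 4 (swap(3, 1)): [D, G, E, B, A, C, F]
After 5 (swap(0, 5)): [C, G, E, B, A, D, F]
After 6 (swap(0, 5)): [D, G, E, B, A, C, F]
After 7 (reverse(4, 6)): [D, G, E, B, F, C, A]
After 8 (swap(5, 2)): [D, G, C, B, F, E, A]
After 9 (swap(1, 6)): [D, A, C, B, F, E, G]
After 10 (swap(3, 0)): [B, A, C, D, F, E, G]
After 11 (rotate_left(3, 6, k=3)): [B, A, C, G, D, F, E]
After 12 (reverse(0, 1)): [A, B, C, G, D, F, E]

Answer: [A, B, C, G, D, F, E]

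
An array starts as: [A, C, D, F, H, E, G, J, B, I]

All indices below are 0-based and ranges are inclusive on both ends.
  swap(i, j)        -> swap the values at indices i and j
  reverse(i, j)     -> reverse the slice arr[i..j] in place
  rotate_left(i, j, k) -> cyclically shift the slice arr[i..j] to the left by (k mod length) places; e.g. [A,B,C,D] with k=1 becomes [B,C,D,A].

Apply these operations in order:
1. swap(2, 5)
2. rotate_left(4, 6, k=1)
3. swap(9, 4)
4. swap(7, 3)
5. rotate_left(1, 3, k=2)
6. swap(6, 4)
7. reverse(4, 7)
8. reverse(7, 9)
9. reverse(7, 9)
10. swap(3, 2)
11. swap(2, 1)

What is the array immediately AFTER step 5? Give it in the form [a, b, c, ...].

Answer: [A, J, C, E, I, G, H, F, B, D]

Derivation:
After 1 (swap(2, 5)): [A, C, E, F, H, D, G, J, B, I]
After 2 (rotate_left(4, 6, k=1)): [A, C, E, F, D, G, H, J, B, I]
After 3 (swap(9, 4)): [A, C, E, F, I, G, H, J, B, D]
After 4 (swap(7, 3)): [A, C, E, J, I, G, H, F, B, D]
After 5 (rotate_left(1, 3, k=2)): [A, J, C, E, I, G, H, F, B, D]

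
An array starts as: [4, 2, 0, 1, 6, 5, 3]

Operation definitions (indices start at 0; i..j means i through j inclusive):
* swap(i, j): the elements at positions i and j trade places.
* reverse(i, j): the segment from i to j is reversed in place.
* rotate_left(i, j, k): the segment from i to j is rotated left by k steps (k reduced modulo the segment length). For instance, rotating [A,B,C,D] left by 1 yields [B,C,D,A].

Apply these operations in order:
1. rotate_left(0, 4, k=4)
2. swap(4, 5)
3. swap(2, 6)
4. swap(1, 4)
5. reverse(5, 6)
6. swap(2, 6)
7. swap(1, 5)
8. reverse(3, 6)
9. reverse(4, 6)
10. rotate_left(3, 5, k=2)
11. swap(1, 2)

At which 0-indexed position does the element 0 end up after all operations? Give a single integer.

After 1 (rotate_left(0, 4, k=4)): [6, 4, 2, 0, 1, 5, 3]
After 2 (swap(4, 5)): [6, 4, 2, 0, 5, 1, 3]
After 3 (swap(2, 6)): [6, 4, 3, 0, 5, 1, 2]
After 4 (swap(1, 4)): [6, 5, 3, 0, 4, 1, 2]
After 5 (reverse(5, 6)): [6, 5, 3, 0, 4, 2, 1]
After 6 (swap(2, 6)): [6, 5, 1, 0, 4, 2, 3]
After 7 (swap(1, 5)): [6, 2, 1, 0, 4, 5, 3]
After 8 (reverse(3, 6)): [6, 2, 1, 3, 5, 4, 0]
After 9 (reverse(4, 6)): [6, 2, 1, 3, 0, 4, 5]
After 10 (rotate_left(3, 5, k=2)): [6, 2, 1, 4, 3, 0, 5]
After 11 (swap(1, 2)): [6, 1, 2, 4, 3, 0, 5]

Answer: 5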